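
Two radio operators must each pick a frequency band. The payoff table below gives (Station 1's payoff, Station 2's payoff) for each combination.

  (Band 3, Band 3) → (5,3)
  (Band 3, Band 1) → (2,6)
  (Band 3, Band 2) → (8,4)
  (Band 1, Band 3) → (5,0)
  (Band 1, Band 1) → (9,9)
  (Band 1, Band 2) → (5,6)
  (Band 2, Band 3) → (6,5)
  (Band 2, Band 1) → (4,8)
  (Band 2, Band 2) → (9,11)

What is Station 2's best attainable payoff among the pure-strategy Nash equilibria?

11

Both Band 1 is a pure NE (Station 1: 9 ≥ 4; Station 2: 9 ≥ 6). Station 2 gets 9.
Both Band 2 is a pure NE (Station 1: 9 ≥ 8; Station 2: 11 ≥ 8). Station 2 gets 11.
Every other cell has a profitable deviation for at least one player. Highest of {9, 11} is 11.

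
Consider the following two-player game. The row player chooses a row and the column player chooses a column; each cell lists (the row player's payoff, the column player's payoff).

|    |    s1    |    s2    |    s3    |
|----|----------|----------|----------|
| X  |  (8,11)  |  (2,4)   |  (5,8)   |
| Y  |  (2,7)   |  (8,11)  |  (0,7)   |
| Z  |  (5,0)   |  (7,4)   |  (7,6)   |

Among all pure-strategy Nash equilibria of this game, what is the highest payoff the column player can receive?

(X, s1) is a pure NE (the row player: 8 ≥ 5; the column player: 11 ≥ 8). The column player gets 11.
(Y, s2) is a pure NE (the row player: 8 ≥ 7; the column player: 11 ≥ 7). The column player gets 11.
(Z, s3) is a pure NE (the row player: 7 ≥ 5; the column player: 6 ≥ 4). The column player gets 6.
Every other cell has a profitable deviation for at least one player. Highest of {11, 11, 6} is 11.

11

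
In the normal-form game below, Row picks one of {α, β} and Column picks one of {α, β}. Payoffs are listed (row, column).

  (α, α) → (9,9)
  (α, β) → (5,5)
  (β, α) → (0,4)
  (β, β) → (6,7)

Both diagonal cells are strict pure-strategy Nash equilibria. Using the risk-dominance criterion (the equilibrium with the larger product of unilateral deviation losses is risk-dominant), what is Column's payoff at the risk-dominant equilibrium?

9

At both α: Row loses 9 − 0 = 9 by deviating; Column loses 9 − 5 = 4. Product = 9·4 = 36.
At both β: Row loses 6 − 5 = 1 by deviating; Column loses 7 − 4 = 3. Product = 1·3 = 3.
36 > 3, so both α is risk-dominant. Column's payoff there is 9.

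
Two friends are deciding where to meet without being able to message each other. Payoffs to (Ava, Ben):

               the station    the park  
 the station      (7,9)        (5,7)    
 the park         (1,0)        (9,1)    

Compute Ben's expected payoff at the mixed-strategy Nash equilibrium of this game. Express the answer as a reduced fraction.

3

Ava mixes with probability p on the station, chosen so Ben is indifferent: 9p + 0(1−p) = 7p + 1(1−p) gives p = 1/3.
Ben's expected payoff is 9·1/3 + 0·2/3 = 3.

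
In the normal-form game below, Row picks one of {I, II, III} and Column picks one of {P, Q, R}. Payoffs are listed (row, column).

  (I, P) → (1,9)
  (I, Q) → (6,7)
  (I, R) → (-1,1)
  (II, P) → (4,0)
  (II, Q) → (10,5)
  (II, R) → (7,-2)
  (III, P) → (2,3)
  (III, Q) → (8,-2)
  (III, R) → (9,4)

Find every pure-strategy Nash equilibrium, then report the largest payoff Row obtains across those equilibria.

10

(II, Q) is a pure NE (Row: 10 ≥ 8; Column: 5 ≥ 0). Row gets 10.
(III, R) is a pure NE (Row: 9 ≥ 7; Column: 4 ≥ 3). Row gets 9.
Every other cell has a profitable deviation for at least one player. Highest of {10, 9} is 10.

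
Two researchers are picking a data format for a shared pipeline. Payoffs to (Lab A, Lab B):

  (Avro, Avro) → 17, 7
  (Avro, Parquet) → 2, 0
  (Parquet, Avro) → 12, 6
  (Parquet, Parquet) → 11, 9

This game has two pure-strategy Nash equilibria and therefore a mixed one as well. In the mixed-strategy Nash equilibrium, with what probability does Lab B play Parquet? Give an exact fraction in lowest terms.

5/14

Lab B's mix q on Avro must make Lab A indifferent between Avro and Parquet.
Lab A's payoff from Avro: 17q + 2(1−q). From Parquet: 12q + 11(1−q).
Set equal: 5q = 9(1−q) → q = 9/14.
Probability on Parquet is 1 − 9/14 = 5/14.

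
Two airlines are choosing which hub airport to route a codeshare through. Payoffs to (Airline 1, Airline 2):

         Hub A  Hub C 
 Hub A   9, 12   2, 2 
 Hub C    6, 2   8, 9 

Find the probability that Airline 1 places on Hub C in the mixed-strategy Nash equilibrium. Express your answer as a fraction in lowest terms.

10/17

Airline 1's mix p on Hub A must make Airline 2 indifferent between Hub A and Hub C.
Airline 2's payoff from Hub A: 12p + 2(1−p). From Hub C: 2p + 9(1−p).
Set equal: 10p = 7(1−p) → p = 7/17.
Probability on Hub C is 1 − 7/17 = 10/17.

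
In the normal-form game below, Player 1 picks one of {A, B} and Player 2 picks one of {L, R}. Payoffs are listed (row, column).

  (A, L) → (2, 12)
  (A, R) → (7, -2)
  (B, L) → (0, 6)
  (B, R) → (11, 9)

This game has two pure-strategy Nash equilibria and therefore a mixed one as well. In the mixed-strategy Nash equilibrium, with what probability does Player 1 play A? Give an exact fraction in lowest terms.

3/17

Player 1's mix p on A must make Player 2 indifferent between L and R.
Player 2's payoff from L: 12p + 6(1−p). From R: (-2)p + 9(1−p).
Set equal: 14p = 3(1−p) → p = 3/17.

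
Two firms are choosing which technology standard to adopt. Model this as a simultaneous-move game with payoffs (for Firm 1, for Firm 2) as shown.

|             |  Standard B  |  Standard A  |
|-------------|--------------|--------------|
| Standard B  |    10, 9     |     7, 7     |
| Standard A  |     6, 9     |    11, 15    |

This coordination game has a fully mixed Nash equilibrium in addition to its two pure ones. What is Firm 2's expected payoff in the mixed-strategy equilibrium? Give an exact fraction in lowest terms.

Firm 1 mixes with probability p on Standard B, chosen so Firm 2 is indifferent: 9p + 9(1−p) = 7p + 15(1−p) gives p = 3/4.
Firm 2's expected payoff is 9·3/4 + 9·1/4 = 9.

9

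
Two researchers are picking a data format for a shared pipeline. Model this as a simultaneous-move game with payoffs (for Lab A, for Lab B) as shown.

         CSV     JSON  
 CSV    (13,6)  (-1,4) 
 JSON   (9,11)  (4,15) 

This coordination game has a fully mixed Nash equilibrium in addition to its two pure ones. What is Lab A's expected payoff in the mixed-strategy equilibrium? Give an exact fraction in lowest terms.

Lab B mixes with probability q on CSV, chosen so Lab A is indifferent: 13q + (-1)(1−q) = 9q + 4(1−q) gives q = 5/9.
Lab A's expected payoff (from either row, since indifferent) is 13·5/9 + (-1)·4/9 = 61/9.

61/9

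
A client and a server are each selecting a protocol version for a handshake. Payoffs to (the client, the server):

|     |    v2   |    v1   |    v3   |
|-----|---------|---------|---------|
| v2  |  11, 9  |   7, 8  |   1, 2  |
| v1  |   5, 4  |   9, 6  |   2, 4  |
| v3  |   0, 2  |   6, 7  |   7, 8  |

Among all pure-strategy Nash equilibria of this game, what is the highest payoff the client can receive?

11

Both v2 is a pure NE (the client: 11 ≥ 5; the server: 9 ≥ 8). The client gets 11.
Both v1 is a pure NE (the client: 9 ≥ 7; the server: 6 ≥ 4). The client gets 9.
Both v3 is a pure NE (the client: 7 ≥ 2; the server: 8 ≥ 7). The client gets 7.
Every other cell has a profitable deviation for at least one player. Highest of {11, 9, 7} is 11.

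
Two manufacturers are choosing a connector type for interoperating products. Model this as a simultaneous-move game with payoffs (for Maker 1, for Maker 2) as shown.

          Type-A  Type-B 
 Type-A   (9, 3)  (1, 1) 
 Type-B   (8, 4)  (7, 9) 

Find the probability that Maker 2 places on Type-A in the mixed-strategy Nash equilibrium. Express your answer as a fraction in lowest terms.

6/7

Maker 2's mix q on Type-A must make Maker 1 indifferent between Type-A and Type-B.
Maker 1's payoff from Type-A: 9q + 1(1−q). From Type-B: 8q + 7(1−q).
Set equal: 1q = 6(1−q) → q = 6/7.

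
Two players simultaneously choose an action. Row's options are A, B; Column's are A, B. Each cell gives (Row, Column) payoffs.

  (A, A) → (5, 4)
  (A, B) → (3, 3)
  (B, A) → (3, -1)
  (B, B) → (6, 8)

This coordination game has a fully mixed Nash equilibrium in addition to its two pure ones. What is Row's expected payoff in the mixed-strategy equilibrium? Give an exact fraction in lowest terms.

21/5

Column mixes with probability q on A, chosen so Row is indifferent: 5q + 3(1−q) = 3q + 6(1−q) gives q = 3/5.
Row's expected payoff (from either row, since indifferent) is 5·3/5 + 3·2/5 = 21/5.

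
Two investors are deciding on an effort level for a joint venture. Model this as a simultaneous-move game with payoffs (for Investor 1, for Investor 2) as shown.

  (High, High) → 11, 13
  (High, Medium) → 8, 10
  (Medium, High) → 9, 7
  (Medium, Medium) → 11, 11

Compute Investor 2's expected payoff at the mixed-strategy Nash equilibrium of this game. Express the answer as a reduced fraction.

Investor 1 mixes with probability p on High, chosen so Investor 2 is indifferent: 13p + 7(1−p) = 10p + 11(1−p) gives p = 4/7.
Investor 2's expected payoff is 13·4/7 + 7·3/7 = 73/7.

73/7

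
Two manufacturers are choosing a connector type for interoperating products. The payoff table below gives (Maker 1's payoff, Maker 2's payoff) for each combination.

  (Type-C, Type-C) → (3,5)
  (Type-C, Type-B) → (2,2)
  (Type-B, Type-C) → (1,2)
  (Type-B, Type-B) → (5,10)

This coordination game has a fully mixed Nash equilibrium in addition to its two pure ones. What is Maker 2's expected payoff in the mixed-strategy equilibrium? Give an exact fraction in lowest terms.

46/11

Maker 1 mixes with probability p on Type-C, chosen so Maker 2 is indifferent: 5p + 2(1−p) = 2p + 10(1−p) gives p = 8/11.
Maker 2's expected payoff is 5·8/11 + 2·3/11 = 46/11.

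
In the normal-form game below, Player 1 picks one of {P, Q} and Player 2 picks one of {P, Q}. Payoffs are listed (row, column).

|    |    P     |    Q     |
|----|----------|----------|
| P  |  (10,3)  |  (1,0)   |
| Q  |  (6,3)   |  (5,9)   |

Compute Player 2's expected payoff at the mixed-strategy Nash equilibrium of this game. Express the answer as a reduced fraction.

Player 1 mixes with probability p on P, chosen so Player 2 is indifferent: 3p + 3(1−p) = 0p + 9(1−p) gives p = 2/3.
Player 2's expected payoff is 3·2/3 + 3·1/3 = 3.

3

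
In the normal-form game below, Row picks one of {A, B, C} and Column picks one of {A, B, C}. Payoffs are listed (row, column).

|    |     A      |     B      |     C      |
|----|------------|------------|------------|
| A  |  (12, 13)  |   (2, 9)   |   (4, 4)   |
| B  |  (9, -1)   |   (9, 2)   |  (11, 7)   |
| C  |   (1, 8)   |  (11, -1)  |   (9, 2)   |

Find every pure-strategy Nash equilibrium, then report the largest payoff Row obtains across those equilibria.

Both A is a pure NE (Row: 12 ≥ 9; Column: 13 ≥ 9). Row gets 12.
(B, C) is a pure NE (Row: 11 ≥ 9; Column: 7 ≥ 2). Row gets 11.
Every other cell has a profitable deviation for at least one player. Highest of {12, 11} is 12.

12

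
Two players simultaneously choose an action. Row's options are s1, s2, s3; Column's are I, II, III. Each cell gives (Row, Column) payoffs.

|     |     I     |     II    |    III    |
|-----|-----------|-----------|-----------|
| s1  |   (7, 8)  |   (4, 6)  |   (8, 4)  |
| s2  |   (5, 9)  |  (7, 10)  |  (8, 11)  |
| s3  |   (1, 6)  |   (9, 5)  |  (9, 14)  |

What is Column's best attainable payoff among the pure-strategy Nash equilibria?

(s1, I) is a pure NE (Row: 7 ≥ 5; Column: 8 ≥ 6). Column gets 8.
(s3, III) is a pure NE (Row: 9 ≥ 8; Column: 14 ≥ 6). Column gets 14.
Every other cell has a profitable deviation for at least one player. Highest of {8, 14} is 14.

14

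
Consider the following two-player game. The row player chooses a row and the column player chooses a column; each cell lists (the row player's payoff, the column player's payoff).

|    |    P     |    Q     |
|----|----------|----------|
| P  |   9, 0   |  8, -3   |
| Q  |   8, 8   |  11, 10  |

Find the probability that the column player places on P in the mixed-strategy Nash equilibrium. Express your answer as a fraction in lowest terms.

The column player's mix q on P must make the row player indifferent between P and Q.
The row player's payoff from P: 9q + 8(1−q). From Q: 8q + 11(1−q).
Set equal: 1q = 3(1−q) → q = 3/4.

3/4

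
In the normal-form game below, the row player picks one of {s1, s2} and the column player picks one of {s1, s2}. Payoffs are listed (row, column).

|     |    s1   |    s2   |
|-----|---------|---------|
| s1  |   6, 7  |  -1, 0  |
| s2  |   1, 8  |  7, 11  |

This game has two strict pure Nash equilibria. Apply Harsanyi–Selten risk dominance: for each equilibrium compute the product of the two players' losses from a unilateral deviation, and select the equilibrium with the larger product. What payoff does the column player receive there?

At both s1: the row player loses 6 − 1 = 5 by deviating; the column player loses 7 − 0 = 7. Product = 5·7 = 35.
At both s2: the row player loses 7 − (-1) = 8 by deviating; the column player loses 11 − 8 = 3. Product = 8·3 = 24.
35 > 24, so both s1 is risk-dominant. The column player's payoff there is 7.

7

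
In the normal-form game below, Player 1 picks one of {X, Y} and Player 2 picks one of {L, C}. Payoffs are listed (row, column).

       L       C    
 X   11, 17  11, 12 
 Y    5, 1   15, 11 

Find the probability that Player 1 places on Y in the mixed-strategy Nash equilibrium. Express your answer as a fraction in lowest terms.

1/3

Player 1's mix p on X must make Player 2 indifferent between L and C.
Player 2's payoff from L: 17p + 1(1−p). From C: 12p + 11(1−p).
Set equal: 5p = 10(1−p) → p = 10/15 = 2/3.
Probability on Y is 1 − 2/3 = 1/3.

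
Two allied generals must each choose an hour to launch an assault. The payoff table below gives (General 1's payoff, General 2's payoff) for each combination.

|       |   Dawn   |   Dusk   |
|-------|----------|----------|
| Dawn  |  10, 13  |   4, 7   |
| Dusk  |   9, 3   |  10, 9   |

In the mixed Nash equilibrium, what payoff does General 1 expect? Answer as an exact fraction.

General 2 mixes with probability q on Dawn, chosen so General 1 is indifferent: 10q + 4(1−q) = 9q + 10(1−q) gives q = 6/7.
General 1's expected payoff (from either row, since indifferent) is 10·6/7 + 4·1/7 = 64/7.

64/7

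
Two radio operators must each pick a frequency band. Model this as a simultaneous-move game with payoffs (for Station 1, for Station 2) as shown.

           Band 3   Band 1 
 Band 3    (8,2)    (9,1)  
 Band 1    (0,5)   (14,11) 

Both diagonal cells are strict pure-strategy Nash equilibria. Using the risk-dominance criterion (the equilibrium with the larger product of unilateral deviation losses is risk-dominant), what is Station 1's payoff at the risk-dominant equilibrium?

14

At both Band 3: Station 1 loses 8 − 0 = 8 by deviating; Station 2 loses 2 − 1 = 1. Product = 8·1 = 8.
At both Band 1: Station 1 loses 14 − 9 = 5 by deviating; Station 2 loses 11 − 5 = 6. Product = 5·6 = 30.
30 > 8, so both Band 1 is risk-dominant. Station 1's payoff there is 14.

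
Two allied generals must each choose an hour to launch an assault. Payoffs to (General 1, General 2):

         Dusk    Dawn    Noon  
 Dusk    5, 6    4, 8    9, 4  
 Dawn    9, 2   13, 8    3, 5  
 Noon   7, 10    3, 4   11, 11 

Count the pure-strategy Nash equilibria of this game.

Both Dawn: General 1 gets 13 (best alternative 4); General 2 gets 8 (best alternative 5). Neither deviates — NE.
Both Noon: General 1 gets 11 (best alternative 9); General 2 gets 11 (best alternative 10). Neither deviates — NE.
Both Dusk is not a NE: General 1 would switch to Dawn (9 > 5).
No other cell survives both best-response checks, so there are 2 pure NE.

2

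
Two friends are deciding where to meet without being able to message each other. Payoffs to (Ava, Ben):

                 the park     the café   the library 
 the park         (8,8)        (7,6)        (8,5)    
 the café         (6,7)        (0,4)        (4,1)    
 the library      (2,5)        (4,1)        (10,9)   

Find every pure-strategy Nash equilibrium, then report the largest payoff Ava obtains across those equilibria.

Both the park is a pure NE (Ava: 8 ≥ 6; Ben: 8 ≥ 6). Ava gets 8.
Both the library is a pure NE (Ava: 10 ≥ 8; Ben: 9 ≥ 5). Ava gets 10.
Every other cell has a profitable deviation for at least one player. Highest of {8, 10} is 10.

10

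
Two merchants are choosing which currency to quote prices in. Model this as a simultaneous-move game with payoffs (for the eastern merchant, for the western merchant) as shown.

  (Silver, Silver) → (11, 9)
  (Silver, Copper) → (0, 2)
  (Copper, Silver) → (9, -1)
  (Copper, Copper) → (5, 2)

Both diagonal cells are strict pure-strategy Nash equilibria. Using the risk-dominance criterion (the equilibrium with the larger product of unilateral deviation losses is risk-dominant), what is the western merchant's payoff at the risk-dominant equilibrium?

2

At both Silver: the eastern merchant loses 11 − 9 = 2 by deviating; the western merchant loses 9 − 2 = 7. Product = 2·7 = 14.
At both Copper: the eastern merchant loses 5 − 0 = 5 by deviating; the western merchant loses 2 − (-1) = 3. Product = 5·3 = 15.
15 > 14, so both Copper is risk-dominant. The western merchant's payoff there is 2.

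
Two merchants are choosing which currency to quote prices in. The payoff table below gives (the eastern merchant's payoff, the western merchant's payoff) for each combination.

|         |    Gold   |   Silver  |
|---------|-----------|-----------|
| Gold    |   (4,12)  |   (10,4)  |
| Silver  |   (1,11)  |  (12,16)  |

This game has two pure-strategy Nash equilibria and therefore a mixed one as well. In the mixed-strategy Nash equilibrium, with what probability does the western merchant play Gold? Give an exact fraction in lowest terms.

2/5

The western merchant's mix q on Gold must make the eastern merchant indifferent between Gold and Silver.
The eastern merchant's payoff from Gold: 4q + 10(1−q). From Silver: 1q + 12(1−q).
Set equal: 3q = 2(1−q) → q = 2/5.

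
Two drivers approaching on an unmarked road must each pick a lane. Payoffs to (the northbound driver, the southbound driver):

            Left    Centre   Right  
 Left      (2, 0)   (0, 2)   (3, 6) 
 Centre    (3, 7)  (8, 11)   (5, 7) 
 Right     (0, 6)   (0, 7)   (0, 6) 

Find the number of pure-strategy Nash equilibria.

1

Both Centre: the northbound driver gets 8 (best alternative 0); the southbound driver gets 11 (best alternative 7). Neither deviates — NE.
Both Right is not a NE: the northbound driver would switch to Centre (5 > 0).
No other cell survives both best-response checks, so there is 1 pure NE.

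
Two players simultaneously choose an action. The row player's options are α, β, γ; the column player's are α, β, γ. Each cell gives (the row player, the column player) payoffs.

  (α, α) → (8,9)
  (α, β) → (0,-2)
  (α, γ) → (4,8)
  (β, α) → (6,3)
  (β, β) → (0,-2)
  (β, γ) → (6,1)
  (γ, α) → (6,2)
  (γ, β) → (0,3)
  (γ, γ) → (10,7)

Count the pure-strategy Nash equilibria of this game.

2

Both α: the row player gets 8 (best alternative 6); the column player gets 9 (best alternative 8). Neither deviates — NE.
Both γ: the row player gets 10 (best alternative 6); the column player gets 7 (best alternative 3). Neither deviates — NE.
Both β is not a NE: the column player would switch to α (3 > -2).
No other cell survives both best-response checks, so there are 2 pure NE.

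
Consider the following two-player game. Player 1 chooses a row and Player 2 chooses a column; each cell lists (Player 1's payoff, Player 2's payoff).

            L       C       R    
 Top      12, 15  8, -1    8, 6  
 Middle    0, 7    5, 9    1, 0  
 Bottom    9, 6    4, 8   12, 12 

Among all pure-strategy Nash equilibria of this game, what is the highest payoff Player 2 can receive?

15

(Top, L) is a pure NE (Player 1: 12 ≥ 9; Player 2: 15 ≥ 6). Player 2 gets 15.
(Bottom, R) is a pure NE (Player 1: 12 ≥ 8; Player 2: 12 ≥ 8). Player 2 gets 12.
Every other cell has a profitable deviation for at least one player. Highest of {15, 12} is 15.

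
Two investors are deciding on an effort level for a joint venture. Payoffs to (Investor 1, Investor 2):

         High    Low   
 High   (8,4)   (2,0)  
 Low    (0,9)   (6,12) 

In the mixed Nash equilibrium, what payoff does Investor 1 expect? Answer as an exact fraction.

4

Investor 2 mixes with probability q on High, chosen so Investor 1 is indifferent: 8q + 2(1−q) = 0q + 6(1−q) gives q = 1/3.
Investor 1's expected payoff (from either row, since indifferent) is 8·1/3 + 2·2/3 = 4.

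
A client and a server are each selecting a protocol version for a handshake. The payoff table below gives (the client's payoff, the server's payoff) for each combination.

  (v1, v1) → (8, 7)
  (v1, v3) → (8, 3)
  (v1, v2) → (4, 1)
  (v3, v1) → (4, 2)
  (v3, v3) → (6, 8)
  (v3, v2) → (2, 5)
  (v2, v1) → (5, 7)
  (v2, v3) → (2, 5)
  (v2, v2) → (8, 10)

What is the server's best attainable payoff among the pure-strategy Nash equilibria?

10

Both v1 is a pure NE (the client: 8 ≥ 5; the server: 7 ≥ 3). The server gets 7.
Both v2 is a pure NE (the client: 8 ≥ 4; the server: 10 ≥ 7). The server gets 10.
Every other cell has a profitable deviation for at least one player. Highest of {7, 10} is 10.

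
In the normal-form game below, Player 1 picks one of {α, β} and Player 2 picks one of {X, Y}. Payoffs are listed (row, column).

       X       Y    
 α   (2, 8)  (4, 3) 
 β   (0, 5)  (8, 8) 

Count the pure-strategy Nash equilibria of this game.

(α, X): Player 1 gets 2 (best alternative 0); Player 2 gets 8 (best alternative 3). Neither deviates — NE.
(β, Y): Player 1 gets 8 (best alternative 4); Player 2 gets 8 (best alternative 5). Neither deviates — NE.
(β, X) is not a NE: Player 1 would switch to α (2 > 0).
No other cell survives both best-response checks, so there are 2 pure NE.

2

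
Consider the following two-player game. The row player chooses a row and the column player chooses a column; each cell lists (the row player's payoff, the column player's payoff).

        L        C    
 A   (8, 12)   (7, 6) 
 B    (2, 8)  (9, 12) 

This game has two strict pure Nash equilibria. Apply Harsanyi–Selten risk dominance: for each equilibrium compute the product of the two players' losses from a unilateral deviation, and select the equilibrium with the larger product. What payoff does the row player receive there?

8

At (A, L): the row player loses 8 − 2 = 6 by deviating; the column player loses 12 − 6 = 6. Product = 6·6 = 36.
At (B, C): the row player loses 9 − 7 = 2 by deviating; the column player loses 12 − 8 = 4. Product = 2·4 = 8.
36 > 8, so (A, L) is risk-dominant. The row player's payoff there is 8.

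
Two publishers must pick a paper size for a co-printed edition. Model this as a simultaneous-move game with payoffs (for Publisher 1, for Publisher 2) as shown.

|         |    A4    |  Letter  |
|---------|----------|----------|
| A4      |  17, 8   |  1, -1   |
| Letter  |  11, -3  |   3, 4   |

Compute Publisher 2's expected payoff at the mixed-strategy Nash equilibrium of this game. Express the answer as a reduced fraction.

29/16

Publisher 1 mixes with probability p on A4, chosen so Publisher 2 is indifferent: 8p + (-3)(1−p) = (-1)p + 4(1−p) gives p = 7/16.
Publisher 2's expected payoff is 8·7/16 + (-3)·9/16 = 29/16.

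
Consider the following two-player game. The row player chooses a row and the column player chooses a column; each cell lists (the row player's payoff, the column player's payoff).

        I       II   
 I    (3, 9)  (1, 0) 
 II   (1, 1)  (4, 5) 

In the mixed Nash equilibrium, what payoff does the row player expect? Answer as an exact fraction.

11/5

The column player mixes with probability q on I, chosen so the row player is indifferent: 3q + 1(1−q) = 1q + 4(1−q) gives q = 3/5.
The row player's expected payoff (from either row, since indifferent) is 3·3/5 + 1·2/5 = 11/5.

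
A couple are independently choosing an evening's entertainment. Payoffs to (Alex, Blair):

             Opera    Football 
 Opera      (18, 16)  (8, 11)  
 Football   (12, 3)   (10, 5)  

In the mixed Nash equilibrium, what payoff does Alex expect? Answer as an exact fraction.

Blair mixes with probability q on Opera, chosen so Alex is indifferent: 18q + 8(1−q) = 12q + 10(1−q) gives q = 1/4.
Alex's expected payoff (from either row, since indifferent) is 18·1/4 + 8·3/4 = 21/2.

21/2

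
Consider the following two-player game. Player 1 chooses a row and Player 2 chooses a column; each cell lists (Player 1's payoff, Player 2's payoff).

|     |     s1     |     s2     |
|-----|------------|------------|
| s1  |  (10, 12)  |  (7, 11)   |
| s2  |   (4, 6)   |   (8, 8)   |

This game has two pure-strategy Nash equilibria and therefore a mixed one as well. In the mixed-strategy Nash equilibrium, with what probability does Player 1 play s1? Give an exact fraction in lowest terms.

2/3

Player 1's mix p on s1 must make Player 2 indifferent between s1 and s2.
Player 2's payoff from s1: 12p + 6(1−p). From s2: 11p + 8(1−p).
Set equal: 1p = 2(1−p) → p = 2/3.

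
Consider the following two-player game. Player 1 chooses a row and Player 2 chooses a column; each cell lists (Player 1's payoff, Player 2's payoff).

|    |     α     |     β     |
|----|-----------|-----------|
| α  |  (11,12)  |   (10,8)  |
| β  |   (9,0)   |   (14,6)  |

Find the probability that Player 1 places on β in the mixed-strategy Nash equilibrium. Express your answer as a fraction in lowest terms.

Player 1's mix p on α must make Player 2 indifferent between α and β.
Player 2's payoff from α: 12p + 0(1−p). From β: 8p + 6(1−p).
Set equal: 4p = 6(1−p) → p = 6/10 = 3/5.
Probability on β is 1 − 3/5 = 2/5.

2/5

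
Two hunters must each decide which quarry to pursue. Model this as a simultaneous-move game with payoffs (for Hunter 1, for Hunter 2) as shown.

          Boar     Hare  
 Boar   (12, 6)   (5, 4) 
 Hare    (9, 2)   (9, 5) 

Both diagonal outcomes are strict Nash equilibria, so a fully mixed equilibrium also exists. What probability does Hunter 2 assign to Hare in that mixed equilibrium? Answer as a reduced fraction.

Hunter 2's mix q on Boar must make Hunter 1 indifferent between Boar and Hare.
Hunter 1's payoff from Boar: 12q + 5(1−q). From Hare: 9q + 9(1−q).
Set equal: 3q = 4(1−q) → q = 4/7.
Probability on Hare is 1 − 4/7 = 3/7.

3/7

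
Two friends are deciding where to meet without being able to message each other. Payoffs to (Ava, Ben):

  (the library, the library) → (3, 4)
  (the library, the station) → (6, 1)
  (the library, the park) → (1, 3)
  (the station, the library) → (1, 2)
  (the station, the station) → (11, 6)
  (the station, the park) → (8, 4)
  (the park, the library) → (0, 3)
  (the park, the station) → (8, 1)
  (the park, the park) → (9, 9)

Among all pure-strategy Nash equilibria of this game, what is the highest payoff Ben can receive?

9

Both the library is a pure NE (Ava: 3 ≥ 1; Ben: 4 ≥ 3). Ben gets 4.
Both the station is a pure NE (Ava: 11 ≥ 8; Ben: 6 ≥ 4). Ben gets 6.
Both the park is a pure NE (Ava: 9 ≥ 8; Ben: 9 ≥ 3). Ben gets 9.
Every other cell has a profitable deviation for at least one player. Highest of {4, 6, 9} is 9.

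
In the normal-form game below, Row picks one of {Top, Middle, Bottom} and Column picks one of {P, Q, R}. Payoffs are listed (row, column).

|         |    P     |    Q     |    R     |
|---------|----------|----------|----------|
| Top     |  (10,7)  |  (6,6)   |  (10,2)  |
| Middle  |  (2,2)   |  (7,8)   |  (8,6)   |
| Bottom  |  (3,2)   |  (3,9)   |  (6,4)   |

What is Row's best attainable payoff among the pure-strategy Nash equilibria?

10

(Top, P) is a pure NE (Row: 10 ≥ 3; Column: 7 ≥ 6). Row gets 10.
(Middle, Q) is a pure NE (Row: 7 ≥ 6; Column: 8 ≥ 6). Row gets 7.
Every other cell has a profitable deviation for at least one player. Highest of {10, 7} is 10.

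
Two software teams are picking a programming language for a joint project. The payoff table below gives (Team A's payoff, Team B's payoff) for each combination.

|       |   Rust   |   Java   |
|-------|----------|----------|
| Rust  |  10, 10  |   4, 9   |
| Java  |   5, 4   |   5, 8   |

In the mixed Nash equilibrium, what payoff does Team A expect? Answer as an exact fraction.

Team B mixes with probability q on Rust, chosen so Team A is indifferent: 10q + 4(1−q) = 5q + 5(1−q) gives q = 1/6.
Team A's expected payoff (from either row, since indifferent) is 10·1/6 + 4·5/6 = 5.

5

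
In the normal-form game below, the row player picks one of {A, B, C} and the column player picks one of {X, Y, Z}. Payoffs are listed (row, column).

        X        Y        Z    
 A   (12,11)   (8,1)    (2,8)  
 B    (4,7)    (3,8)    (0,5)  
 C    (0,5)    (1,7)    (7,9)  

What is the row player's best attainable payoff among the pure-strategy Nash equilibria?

12

(A, X) is a pure NE (the row player: 12 ≥ 4; the column player: 11 ≥ 8). The row player gets 12.
(C, Z) is a pure NE (the row player: 7 ≥ 2; the column player: 9 ≥ 7). The row player gets 7.
Every other cell has a profitable deviation for at least one player. Highest of {12, 7} is 12.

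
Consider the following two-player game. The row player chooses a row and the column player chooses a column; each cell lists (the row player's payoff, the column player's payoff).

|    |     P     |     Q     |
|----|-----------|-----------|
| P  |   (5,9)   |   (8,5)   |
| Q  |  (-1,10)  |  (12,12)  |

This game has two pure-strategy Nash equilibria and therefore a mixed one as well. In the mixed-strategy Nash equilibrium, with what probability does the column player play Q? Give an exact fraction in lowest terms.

3/5

The column player's mix q on P must make the row player indifferent between P and Q.
The row player's payoff from P: 5q + 8(1−q). From Q: (-1)q + 12(1−q).
Set equal: 6q = 4(1−q) → q = 4/10 = 2/5.
Probability on Q is 1 − 2/5 = 3/5.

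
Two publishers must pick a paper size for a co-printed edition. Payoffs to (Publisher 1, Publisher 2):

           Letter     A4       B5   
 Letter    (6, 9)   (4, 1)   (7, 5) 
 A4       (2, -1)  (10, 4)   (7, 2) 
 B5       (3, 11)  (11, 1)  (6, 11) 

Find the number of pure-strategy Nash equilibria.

1

Both Letter: Publisher 1 gets 6 (best alternative 3); Publisher 2 gets 9 (best alternative 5). Neither deviates — NE.
Both B5 is not a NE: Publisher 1 would switch to Letter (7 > 6).
No other cell survives both best-response checks, so there is 1 pure NE.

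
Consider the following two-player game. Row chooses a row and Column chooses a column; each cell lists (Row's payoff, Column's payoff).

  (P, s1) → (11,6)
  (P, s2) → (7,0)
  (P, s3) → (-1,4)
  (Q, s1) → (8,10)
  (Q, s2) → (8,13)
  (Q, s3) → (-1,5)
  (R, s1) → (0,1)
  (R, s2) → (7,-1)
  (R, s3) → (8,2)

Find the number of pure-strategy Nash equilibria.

3

(P, s1): Row gets 11 (best alternative 8); Column gets 6 (best alternative 4). Neither deviates — NE.
(Q, s2): Row gets 8 (best alternative 7); Column gets 13 (best alternative 10). Neither deviates — NE.
(R, s3): Row gets 8 (best alternative -1); Column gets 2 (best alternative 1). Neither deviates — NE.
(R, s2) is not a NE: Row would switch to Q (8 > 7).
No other cell survives both best-response checks, so there are 3 pure NE.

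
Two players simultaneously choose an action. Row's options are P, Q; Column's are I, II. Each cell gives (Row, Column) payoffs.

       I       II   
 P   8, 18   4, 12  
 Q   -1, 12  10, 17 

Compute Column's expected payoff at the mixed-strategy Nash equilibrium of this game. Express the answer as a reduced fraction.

162/11

Row mixes with probability p on P, chosen so Column is indifferent: 18p + 12(1−p) = 12p + 17(1−p) gives p = 5/11.
Column's expected payoff is 18·5/11 + 12·6/11 = 162/11.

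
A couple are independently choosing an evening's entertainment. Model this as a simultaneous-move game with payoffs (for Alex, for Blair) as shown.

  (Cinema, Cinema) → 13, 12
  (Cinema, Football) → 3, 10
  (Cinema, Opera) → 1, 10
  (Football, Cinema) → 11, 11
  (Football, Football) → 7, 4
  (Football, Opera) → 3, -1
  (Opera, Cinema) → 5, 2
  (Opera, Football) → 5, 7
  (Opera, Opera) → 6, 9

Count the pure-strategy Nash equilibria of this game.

Both Cinema: Alex gets 13 (best alternative 11); Blair gets 12 (best alternative 10). Neither deviates — NE.
Both Opera: Alex gets 6 (best alternative 3); Blair gets 9 (best alternative 7). Neither deviates — NE.
Both Football is not a NE: Blair would switch to Cinema (11 > 4).
No other cell survives both best-response checks, so there are 2 pure NE.

2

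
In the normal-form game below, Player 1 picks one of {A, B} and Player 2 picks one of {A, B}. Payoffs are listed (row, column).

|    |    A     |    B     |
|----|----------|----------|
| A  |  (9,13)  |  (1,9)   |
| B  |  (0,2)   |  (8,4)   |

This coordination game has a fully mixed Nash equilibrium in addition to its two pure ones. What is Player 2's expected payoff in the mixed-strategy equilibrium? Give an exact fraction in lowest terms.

17/3

Player 1 mixes with probability p on A, chosen so Player 2 is indifferent: 13p + 2(1−p) = 9p + 4(1−p) gives p = 1/3.
Player 2's expected payoff is 13·1/3 + 2·2/3 = 17/3.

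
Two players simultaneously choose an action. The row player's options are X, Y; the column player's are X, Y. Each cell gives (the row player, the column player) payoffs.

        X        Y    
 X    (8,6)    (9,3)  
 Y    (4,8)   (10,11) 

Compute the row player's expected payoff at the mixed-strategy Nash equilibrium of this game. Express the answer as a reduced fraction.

44/5

The column player mixes with probability q on X, chosen so the row player is indifferent: 8q + 9(1−q) = 4q + 10(1−q) gives q = 1/5.
The row player's expected payoff (from either row, since indifferent) is 8·1/5 + 9·4/5 = 44/5.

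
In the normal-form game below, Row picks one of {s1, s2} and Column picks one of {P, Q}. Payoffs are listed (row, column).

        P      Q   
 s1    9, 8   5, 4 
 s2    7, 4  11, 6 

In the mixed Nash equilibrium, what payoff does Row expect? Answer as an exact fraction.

8

Column mixes with probability q on P, chosen so Row is indifferent: 9q + 5(1−q) = 7q + 11(1−q) gives q = 3/4.
Row's expected payoff (from either row, since indifferent) is 9·3/4 + 5·1/4 = 8.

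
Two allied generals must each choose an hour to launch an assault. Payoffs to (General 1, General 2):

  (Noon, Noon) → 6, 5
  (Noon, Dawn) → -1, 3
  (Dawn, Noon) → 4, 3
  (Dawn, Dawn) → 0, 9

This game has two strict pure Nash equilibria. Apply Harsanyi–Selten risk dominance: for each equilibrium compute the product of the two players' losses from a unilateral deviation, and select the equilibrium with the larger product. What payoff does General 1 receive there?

At both Noon: General 1 loses 6 − 4 = 2 by deviating; General 2 loses 5 − 3 = 2. Product = 2·2 = 4.
At both Dawn: General 1 loses 0 − (-1) = 1 by deviating; General 2 loses 9 − 3 = 6. Product = 1·6 = 6.
6 > 4, so both Dawn is risk-dominant. General 1's payoff there is 0.

0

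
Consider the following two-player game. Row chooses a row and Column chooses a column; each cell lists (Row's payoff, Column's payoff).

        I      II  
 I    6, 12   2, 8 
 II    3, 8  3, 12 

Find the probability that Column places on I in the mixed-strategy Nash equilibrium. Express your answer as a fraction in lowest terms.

1/4

Column's mix q on I must make Row indifferent between I and II.
Row's payoff from I: 6q + 2(1−q). From II: 3q + 3(1−q).
Set equal: 3q = 1(1−q) → q = 1/4.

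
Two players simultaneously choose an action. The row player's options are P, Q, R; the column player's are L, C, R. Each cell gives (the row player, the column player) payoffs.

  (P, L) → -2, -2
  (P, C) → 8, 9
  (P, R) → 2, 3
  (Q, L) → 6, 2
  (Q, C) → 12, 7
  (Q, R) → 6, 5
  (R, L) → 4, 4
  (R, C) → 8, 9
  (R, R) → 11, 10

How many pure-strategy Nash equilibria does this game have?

2

(Q, C): the row player gets 12 (best alternative 8); the column player gets 7 (best alternative 5). Neither deviates — NE.
(R, R): the row player gets 11 (best alternative 6); the column player gets 10 (best alternative 9). Neither deviates — NE.
(P, L) is not a NE: the row player would switch to Q (6 > -2).
No other cell survives both best-response checks, so there are 2 pure NE.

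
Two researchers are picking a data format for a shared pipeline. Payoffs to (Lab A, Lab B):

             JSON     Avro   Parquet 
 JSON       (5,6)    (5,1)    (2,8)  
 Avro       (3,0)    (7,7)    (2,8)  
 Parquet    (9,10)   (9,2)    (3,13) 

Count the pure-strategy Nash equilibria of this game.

1

Both Parquet: Lab A gets 3 (best alternative 2); Lab B gets 13 (best alternative 10). Neither deviates — NE.
Both JSON is not a NE: Lab A would switch to Parquet (9 > 5).
No other cell survives both best-response checks, so there is 1 pure NE.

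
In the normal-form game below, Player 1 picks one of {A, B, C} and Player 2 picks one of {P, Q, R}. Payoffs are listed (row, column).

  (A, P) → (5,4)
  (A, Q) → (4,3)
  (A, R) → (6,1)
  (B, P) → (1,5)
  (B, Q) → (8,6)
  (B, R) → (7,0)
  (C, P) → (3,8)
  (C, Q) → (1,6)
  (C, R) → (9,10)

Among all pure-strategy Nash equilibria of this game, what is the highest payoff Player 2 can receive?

(A, P) is a pure NE (Player 1: 5 ≥ 3; Player 2: 4 ≥ 3). Player 2 gets 4.
(B, Q) is a pure NE (Player 1: 8 ≥ 4; Player 2: 6 ≥ 5). Player 2 gets 6.
(C, R) is a pure NE (Player 1: 9 ≥ 7; Player 2: 10 ≥ 8). Player 2 gets 10.
Every other cell has a profitable deviation for at least one player. Highest of {4, 6, 10} is 10.

10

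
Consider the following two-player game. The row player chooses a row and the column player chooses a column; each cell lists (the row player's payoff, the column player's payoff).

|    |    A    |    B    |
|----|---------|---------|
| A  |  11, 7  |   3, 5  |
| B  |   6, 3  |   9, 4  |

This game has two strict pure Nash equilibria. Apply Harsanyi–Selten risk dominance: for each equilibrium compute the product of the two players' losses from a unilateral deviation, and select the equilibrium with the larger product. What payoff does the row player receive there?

11

At both A: the row player loses 11 − 6 = 5 by deviating; the column player loses 7 − 5 = 2. Product = 5·2 = 10.
At both B: the row player loses 9 − 3 = 6 by deviating; the column player loses 4 − 3 = 1. Product = 6·1 = 6.
10 > 6, so both A is risk-dominant. The row player's payoff there is 11.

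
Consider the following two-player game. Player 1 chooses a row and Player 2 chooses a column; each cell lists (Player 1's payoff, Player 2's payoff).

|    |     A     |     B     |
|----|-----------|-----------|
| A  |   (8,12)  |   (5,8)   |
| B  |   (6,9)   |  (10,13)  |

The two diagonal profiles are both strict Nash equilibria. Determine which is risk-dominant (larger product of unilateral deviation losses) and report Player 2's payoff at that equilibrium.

13

At both A: Player 1 loses 8 − 6 = 2 by deviating; Player 2 loses 12 − 8 = 4. Product = 2·4 = 8.
At both B: Player 1 loses 10 − 5 = 5 by deviating; Player 2 loses 13 − 9 = 4. Product = 5·4 = 20.
20 > 8, so both B is risk-dominant. Player 2's payoff there is 13.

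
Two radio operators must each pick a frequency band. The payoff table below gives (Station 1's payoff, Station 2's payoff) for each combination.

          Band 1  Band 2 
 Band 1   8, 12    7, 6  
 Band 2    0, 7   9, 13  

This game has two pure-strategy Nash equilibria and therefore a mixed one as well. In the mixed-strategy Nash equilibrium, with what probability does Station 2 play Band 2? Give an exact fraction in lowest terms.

4/5

Station 2's mix q on Band 1 must make Station 1 indifferent between Band 1 and Band 2.
Station 1's payoff from Band 1: 8q + 7(1−q). From Band 2: 0q + 9(1−q).
Set equal: 8q = 2(1−q) → q = 2/10 = 1/5.
Probability on Band 2 is 1 − 1/5 = 4/5.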